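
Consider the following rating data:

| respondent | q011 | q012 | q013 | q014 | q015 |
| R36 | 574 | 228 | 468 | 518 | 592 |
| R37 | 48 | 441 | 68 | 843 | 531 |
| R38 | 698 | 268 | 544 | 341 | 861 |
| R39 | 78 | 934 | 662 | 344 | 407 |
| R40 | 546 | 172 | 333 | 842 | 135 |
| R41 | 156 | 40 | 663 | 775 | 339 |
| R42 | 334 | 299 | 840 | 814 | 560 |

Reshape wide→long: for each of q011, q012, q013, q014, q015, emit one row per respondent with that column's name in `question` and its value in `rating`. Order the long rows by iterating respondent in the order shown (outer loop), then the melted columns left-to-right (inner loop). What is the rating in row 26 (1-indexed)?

156

35 rows total (7 × 5). Row 26: index ⌊(26-1)/5⌋ = 5 into respondent → R41; (26-1) mod 5 = 0 into the melted columns → q011.
So row 26 is (R41, q011, 156); rating = 156.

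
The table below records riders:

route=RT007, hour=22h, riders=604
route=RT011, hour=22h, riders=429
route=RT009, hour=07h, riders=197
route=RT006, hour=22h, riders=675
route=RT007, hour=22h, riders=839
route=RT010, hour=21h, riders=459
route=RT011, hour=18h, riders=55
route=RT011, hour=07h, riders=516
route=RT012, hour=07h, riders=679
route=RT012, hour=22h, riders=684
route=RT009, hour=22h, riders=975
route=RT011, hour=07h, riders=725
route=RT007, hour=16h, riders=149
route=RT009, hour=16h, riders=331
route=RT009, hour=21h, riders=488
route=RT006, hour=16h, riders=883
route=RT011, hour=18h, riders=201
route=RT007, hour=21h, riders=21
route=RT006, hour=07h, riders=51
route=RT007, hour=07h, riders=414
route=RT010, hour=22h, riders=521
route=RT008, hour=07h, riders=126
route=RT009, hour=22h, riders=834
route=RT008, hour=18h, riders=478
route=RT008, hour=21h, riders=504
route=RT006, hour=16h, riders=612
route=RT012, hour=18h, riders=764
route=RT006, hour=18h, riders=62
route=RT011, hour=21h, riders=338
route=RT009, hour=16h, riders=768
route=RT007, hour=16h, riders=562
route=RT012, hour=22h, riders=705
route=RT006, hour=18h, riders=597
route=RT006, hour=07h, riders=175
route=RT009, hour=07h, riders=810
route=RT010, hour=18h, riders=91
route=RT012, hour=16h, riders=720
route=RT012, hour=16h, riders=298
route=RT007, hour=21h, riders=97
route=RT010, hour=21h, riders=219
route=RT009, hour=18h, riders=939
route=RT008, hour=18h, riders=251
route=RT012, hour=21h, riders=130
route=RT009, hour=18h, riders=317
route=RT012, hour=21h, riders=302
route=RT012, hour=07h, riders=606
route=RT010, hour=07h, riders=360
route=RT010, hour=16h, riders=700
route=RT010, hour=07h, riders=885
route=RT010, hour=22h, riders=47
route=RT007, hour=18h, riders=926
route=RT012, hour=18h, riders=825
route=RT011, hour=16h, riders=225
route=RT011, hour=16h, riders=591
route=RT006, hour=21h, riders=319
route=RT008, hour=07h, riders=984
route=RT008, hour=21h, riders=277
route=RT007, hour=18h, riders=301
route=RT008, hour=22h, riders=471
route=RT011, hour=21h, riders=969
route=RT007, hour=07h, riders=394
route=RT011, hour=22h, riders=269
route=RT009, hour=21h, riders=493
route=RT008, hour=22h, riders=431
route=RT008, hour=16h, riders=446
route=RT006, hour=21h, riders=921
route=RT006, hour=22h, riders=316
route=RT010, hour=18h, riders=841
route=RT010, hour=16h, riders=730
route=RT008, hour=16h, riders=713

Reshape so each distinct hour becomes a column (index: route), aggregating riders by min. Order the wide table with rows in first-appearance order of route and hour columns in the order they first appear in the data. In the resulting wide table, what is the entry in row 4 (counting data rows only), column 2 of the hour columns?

51

With rows in first-appearance order of route, row 4 is route=RT006. hour columns in first-appearance order: 22h, 07h, 21h, 18h, 16h; column 2 is 07h.
Long rows with route=RT006, hour=07h: min(51, 175) = 51.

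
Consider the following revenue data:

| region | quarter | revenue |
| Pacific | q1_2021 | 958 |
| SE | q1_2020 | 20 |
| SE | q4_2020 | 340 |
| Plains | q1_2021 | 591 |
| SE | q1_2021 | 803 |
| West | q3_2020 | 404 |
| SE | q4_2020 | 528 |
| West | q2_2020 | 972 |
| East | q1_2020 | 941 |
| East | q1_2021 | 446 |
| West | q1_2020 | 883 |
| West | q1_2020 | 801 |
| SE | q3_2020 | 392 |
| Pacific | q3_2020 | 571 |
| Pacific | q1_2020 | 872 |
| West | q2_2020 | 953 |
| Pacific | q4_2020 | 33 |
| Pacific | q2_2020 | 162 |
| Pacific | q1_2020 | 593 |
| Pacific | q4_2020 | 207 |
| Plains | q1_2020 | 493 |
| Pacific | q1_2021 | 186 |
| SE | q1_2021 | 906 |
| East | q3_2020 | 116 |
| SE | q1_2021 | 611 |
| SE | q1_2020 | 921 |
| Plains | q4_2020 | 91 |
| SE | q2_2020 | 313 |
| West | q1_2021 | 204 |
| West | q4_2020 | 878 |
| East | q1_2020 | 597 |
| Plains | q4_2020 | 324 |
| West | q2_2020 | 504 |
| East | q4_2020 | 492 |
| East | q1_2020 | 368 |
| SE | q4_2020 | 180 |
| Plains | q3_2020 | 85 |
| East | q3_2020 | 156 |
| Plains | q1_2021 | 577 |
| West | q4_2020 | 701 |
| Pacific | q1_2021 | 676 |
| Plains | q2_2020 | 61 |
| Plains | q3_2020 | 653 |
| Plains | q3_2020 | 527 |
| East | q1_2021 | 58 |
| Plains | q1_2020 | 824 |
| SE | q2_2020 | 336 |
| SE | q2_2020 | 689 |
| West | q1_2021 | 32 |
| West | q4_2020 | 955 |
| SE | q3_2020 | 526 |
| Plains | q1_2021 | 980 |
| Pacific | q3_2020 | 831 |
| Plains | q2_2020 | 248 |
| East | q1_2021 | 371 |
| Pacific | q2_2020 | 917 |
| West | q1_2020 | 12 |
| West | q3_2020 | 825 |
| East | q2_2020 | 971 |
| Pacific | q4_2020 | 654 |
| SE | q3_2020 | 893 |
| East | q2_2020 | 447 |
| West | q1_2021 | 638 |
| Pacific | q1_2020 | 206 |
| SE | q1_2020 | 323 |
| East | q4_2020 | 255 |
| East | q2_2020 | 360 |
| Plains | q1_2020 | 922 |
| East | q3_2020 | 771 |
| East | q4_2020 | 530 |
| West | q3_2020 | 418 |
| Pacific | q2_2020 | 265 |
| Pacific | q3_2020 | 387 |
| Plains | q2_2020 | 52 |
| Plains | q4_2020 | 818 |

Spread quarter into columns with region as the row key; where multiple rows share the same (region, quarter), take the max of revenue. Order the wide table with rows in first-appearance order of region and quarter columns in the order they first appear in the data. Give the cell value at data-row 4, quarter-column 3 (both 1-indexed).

955

With rows in first-appearance order of region, row 4 is region=West. quarter columns in first-appearance order: q1_2021, q1_2020, q4_2020, q3_2020, q2_2020; column 3 is q4_2020.
Long rows with region=West, quarter=q4_2020: max(878, 701, 955) = 955.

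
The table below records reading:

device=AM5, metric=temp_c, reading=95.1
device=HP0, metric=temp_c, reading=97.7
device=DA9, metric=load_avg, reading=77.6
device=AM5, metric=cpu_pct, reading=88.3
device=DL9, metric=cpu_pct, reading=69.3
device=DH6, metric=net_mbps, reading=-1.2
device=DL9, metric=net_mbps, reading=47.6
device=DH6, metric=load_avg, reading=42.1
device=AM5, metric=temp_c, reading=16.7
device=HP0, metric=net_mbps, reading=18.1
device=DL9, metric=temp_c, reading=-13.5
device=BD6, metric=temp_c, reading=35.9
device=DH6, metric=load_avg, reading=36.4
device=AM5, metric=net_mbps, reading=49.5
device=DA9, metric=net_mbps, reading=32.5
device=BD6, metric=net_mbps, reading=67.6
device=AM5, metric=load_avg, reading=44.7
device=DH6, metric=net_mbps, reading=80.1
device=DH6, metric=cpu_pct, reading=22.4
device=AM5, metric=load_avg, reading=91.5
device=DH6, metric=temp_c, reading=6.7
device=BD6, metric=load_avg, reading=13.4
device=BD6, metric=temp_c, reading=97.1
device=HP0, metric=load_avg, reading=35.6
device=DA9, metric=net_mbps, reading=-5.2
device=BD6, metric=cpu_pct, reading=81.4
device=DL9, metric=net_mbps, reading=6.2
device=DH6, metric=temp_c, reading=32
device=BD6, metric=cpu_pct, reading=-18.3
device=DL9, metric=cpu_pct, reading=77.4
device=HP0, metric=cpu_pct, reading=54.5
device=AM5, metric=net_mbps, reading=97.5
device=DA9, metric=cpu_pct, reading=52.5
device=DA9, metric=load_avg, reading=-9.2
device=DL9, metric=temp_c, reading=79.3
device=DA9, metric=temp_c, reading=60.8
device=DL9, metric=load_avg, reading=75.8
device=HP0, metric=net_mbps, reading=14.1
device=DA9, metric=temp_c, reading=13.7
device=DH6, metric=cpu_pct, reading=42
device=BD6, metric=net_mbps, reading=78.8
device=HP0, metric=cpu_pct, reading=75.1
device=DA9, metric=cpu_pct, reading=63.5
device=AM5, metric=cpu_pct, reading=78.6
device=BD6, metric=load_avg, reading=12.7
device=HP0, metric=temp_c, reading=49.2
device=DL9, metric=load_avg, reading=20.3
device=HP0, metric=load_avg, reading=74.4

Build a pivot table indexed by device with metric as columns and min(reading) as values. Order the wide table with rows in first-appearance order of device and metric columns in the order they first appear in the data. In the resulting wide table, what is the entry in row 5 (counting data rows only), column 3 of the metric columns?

With rows in first-appearance order of device, row 5 is device=DH6. metric columns in first-appearance order: temp_c, load_avg, cpu_pct, net_mbps; column 3 is cpu_pct.
Long rows with device=DH6, metric=cpu_pct: min(22.4, 42) = 22.4.

22.4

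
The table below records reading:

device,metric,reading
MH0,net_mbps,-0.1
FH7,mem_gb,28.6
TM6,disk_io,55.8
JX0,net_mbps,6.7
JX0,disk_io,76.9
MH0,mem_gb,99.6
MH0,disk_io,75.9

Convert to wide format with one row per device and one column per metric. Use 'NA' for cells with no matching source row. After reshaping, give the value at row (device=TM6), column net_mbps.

NA

No long-format row has device=TM6 and metric=net_mbps, so the cell is NA.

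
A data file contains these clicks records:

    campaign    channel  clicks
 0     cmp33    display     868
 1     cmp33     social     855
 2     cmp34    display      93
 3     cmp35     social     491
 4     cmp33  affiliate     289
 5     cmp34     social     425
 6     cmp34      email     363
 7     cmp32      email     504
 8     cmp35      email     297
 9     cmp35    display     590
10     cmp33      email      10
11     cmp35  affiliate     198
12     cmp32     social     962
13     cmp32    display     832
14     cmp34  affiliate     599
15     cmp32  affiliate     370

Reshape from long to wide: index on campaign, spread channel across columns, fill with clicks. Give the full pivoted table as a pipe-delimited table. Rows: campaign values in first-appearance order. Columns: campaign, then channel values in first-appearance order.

| campaign | display | social | affiliate | email |
| cmp33 | 868 | 855 | 289 | 10 |
| cmp34 | 93 | 425 | 599 | 363 |
| cmp35 | 590 | 491 | 198 | 297 |
| cmp32 | 832 | 962 | 370 | 504 |

Columns: campaign plus the 4 distinct channel values (display, social, affiliate, email).
For example, row cmp33 column display takes clicks=868 from the long row (cmp33, display).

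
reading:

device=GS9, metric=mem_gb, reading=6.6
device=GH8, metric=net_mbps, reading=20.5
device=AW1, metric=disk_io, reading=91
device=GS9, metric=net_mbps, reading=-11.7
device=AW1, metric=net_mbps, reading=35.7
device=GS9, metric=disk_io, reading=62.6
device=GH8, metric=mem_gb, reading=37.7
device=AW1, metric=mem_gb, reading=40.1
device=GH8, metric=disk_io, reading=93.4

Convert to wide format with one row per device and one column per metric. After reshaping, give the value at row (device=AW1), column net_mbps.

35.7

Wide layout: rows indexed by device, columns are the 3 distinct metric values (mem_gb, net_mbps, disk_io).
Cell (device=AW1, metric=net_mbps) draws from the long row where device=AW1 and metric=net_mbps, which has reading=35.7.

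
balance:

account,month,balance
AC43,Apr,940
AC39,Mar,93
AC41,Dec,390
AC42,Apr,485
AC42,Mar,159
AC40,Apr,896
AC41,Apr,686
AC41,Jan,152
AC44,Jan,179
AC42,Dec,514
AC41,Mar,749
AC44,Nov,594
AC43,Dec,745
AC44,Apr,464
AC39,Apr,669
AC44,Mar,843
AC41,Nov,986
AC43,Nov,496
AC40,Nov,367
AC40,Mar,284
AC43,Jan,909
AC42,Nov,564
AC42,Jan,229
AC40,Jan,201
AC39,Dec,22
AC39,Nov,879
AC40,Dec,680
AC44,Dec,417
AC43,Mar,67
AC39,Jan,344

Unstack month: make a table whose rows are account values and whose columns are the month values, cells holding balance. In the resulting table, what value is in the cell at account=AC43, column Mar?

Wide layout: rows indexed by account, columns are the 5 distinct month values (Apr, Mar, Dec, Jan, Nov).
Cell (account=AC43, month=Mar) draws from the long row where account=AC43 and month=Mar, which has balance=67.

67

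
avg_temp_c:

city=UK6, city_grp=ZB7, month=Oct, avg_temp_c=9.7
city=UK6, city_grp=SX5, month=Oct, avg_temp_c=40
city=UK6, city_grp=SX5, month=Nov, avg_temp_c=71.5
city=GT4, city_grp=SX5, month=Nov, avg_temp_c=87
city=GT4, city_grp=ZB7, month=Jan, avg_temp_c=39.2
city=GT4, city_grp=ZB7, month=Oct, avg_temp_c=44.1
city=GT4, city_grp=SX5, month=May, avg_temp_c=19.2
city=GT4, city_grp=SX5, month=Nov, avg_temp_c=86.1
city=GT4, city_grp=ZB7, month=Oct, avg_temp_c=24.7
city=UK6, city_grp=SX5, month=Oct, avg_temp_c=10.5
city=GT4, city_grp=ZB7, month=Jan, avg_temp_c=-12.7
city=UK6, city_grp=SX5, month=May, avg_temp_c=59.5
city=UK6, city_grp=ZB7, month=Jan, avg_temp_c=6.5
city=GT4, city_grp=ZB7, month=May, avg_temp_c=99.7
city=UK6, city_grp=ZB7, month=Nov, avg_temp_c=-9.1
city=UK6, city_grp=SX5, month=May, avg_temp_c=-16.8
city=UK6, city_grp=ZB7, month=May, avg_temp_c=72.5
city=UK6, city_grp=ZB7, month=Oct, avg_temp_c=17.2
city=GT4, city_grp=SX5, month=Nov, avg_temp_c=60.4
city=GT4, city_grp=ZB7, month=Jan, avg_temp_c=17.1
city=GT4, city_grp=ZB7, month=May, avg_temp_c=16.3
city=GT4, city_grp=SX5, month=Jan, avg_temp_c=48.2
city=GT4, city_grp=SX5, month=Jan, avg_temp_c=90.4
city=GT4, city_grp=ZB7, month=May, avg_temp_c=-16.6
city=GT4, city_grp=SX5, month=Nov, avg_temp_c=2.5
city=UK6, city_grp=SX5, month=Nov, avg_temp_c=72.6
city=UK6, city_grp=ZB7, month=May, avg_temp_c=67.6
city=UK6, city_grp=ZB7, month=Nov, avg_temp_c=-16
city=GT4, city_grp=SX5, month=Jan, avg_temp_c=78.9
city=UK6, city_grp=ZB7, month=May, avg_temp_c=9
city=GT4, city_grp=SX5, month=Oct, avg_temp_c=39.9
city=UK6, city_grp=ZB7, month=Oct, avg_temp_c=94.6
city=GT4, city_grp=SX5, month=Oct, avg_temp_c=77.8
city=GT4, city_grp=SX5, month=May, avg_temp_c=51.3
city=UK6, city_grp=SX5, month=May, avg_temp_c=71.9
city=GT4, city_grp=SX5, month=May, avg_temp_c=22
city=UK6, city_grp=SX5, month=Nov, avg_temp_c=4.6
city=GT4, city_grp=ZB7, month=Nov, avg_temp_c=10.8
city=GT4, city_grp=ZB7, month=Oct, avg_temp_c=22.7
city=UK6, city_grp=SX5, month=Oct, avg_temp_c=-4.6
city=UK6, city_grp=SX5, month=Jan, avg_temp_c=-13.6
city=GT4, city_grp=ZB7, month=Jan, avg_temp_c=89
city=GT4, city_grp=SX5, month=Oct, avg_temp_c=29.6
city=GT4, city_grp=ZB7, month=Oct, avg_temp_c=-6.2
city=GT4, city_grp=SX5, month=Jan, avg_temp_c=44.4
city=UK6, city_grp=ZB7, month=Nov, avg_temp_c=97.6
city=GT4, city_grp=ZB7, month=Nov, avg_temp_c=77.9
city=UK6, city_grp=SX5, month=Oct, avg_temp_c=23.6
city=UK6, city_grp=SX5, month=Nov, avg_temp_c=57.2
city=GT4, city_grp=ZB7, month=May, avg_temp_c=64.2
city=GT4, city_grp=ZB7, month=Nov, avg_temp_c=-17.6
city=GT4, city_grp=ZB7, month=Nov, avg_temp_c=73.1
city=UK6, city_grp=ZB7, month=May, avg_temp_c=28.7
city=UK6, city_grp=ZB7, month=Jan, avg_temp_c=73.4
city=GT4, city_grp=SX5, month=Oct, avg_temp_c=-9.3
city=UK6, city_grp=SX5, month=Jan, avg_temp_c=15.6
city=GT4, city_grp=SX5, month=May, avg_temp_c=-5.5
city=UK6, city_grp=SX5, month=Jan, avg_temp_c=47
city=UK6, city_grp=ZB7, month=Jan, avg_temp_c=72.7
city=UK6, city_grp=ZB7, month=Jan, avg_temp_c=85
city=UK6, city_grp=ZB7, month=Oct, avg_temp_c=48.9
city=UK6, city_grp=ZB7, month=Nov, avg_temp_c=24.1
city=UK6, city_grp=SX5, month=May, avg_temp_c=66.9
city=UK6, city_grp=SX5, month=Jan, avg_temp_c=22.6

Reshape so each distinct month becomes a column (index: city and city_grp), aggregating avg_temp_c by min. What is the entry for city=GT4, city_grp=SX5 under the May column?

Rows with city=GT4, city_grp=SX5 and month=May: avg_temp_c values are 19.2, 51.3, 22, -5.5.
min(19.2, 51.3, 22, -5.5) = -5.5.

-5.5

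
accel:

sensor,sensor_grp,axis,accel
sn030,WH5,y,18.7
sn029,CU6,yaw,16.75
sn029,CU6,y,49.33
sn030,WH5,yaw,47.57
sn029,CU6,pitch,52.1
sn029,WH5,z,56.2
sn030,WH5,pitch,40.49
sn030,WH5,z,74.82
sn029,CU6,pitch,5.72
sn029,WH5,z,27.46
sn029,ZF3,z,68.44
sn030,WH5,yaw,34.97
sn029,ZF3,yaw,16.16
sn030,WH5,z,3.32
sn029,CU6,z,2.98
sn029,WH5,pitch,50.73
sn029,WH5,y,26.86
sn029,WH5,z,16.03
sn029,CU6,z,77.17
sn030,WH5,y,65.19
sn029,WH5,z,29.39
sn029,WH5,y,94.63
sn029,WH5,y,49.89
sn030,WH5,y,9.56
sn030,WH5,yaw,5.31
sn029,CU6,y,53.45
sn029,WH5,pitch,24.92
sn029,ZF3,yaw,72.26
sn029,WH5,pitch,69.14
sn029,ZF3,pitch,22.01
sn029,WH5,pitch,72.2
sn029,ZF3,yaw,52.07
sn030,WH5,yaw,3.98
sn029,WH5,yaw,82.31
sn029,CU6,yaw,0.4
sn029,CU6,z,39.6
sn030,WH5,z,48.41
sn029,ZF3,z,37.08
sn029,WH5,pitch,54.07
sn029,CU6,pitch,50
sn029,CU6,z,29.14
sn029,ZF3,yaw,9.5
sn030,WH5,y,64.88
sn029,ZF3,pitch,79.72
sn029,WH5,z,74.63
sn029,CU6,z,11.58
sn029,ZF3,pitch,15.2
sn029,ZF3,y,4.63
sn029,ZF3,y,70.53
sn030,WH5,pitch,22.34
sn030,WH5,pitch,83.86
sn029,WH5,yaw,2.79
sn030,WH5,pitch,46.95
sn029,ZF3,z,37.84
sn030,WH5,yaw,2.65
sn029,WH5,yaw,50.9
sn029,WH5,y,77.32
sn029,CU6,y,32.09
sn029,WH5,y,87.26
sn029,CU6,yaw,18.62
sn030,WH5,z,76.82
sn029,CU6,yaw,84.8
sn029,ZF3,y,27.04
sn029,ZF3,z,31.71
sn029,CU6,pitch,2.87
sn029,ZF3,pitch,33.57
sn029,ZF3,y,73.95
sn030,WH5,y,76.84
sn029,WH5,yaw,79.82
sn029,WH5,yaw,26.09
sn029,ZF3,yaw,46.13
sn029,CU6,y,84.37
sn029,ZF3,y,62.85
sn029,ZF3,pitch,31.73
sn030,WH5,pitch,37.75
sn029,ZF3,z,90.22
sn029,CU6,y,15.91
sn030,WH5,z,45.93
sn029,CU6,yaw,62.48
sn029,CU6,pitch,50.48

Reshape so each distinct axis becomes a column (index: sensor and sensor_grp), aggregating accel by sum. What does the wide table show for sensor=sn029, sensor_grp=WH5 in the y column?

335.96

Rows with sensor=sn029, sensor_grp=WH5 and axis=y: accel values are 26.86, 94.63, 49.89, 77.32, 87.26.
26.86 + 94.63 + 49.89 + 77.32 + 87.26 = 335.96.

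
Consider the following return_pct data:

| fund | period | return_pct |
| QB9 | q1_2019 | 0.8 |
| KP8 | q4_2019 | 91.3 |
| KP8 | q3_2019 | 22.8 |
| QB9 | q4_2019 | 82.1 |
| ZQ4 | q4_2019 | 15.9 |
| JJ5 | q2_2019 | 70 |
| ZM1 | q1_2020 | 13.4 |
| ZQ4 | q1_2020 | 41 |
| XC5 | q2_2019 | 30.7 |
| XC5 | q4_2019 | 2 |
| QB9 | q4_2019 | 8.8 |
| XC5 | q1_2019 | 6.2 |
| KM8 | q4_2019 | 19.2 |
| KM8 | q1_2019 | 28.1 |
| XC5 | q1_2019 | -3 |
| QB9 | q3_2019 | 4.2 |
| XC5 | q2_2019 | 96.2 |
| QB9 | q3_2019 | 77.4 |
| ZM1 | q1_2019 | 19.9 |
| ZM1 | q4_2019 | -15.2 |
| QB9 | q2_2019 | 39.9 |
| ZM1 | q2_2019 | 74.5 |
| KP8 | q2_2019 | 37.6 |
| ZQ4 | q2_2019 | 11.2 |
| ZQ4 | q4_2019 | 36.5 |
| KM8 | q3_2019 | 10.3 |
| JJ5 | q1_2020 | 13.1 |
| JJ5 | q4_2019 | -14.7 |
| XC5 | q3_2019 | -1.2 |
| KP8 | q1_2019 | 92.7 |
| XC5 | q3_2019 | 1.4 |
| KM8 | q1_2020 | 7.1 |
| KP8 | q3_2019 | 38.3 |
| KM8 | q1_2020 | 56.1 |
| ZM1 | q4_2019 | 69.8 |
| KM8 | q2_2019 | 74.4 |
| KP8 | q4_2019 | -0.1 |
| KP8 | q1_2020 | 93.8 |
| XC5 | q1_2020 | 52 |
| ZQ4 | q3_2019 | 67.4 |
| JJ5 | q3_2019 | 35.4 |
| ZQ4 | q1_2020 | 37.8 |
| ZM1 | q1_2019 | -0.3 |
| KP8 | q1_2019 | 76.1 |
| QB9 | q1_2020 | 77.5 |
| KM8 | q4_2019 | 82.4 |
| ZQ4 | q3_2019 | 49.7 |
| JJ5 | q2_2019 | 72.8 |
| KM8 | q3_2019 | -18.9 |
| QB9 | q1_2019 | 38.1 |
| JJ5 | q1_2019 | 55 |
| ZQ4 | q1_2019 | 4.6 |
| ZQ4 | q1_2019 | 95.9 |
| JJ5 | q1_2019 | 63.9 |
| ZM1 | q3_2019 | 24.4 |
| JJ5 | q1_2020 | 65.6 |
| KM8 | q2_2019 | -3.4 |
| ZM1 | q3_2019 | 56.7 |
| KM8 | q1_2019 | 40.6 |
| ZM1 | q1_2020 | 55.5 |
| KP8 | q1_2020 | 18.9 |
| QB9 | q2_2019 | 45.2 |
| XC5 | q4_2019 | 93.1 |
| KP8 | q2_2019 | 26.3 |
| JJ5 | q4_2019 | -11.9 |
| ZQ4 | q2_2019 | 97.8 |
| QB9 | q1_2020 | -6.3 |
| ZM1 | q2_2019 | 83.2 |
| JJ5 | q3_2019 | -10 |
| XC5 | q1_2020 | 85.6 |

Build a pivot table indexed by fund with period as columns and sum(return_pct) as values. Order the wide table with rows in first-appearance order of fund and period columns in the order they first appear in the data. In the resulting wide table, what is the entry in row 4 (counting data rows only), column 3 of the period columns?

25.4

With rows in first-appearance order of fund, row 4 is fund=JJ5. period columns in first-appearance order: q1_2019, q4_2019, q3_2019, q2_2019, q1_2020; column 3 is q3_2019.
Long rows with fund=JJ5, period=q3_2019: 35.4 + -10 = 25.4.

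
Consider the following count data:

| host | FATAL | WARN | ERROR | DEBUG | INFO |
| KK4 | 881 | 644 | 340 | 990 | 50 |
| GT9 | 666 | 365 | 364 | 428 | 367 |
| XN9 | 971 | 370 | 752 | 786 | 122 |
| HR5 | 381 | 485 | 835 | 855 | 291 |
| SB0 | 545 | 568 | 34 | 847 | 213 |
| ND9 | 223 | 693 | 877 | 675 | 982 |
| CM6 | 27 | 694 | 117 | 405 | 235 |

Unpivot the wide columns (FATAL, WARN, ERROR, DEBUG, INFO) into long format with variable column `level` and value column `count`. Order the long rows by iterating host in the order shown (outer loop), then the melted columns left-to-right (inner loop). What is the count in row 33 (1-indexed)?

35 rows total (7 × 5). Row 33: index ⌊(33-1)/5⌋ = 6 into host → CM6; (33-1) mod 5 = 2 into the melted columns → ERROR.
So row 33 is (CM6, ERROR, 117); count = 117.

117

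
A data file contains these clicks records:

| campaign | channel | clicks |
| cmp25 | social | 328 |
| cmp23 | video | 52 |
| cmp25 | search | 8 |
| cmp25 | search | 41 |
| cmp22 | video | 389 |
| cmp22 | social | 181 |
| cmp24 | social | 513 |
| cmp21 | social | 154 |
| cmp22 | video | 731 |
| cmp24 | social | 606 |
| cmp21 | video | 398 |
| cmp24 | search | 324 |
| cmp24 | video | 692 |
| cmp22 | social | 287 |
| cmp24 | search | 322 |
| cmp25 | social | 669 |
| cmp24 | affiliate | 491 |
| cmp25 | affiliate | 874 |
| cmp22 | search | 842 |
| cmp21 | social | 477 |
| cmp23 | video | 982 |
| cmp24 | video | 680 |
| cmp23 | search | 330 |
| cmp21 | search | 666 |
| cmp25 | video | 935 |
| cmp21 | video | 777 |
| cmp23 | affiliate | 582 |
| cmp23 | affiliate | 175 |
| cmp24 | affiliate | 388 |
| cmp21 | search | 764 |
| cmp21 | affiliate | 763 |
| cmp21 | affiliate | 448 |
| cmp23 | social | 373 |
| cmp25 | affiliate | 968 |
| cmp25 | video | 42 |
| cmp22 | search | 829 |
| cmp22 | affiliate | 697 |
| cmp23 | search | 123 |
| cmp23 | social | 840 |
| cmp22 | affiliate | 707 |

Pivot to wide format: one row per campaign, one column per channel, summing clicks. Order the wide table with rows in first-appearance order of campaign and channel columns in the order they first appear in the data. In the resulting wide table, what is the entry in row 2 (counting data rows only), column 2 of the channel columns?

With rows in first-appearance order of campaign, row 2 is campaign=cmp23. channel columns in first-appearance order: social, video, search, affiliate; column 2 is video.
Long rows with campaign=cmp23, channel=video: 52 + 982 = 1034.

1034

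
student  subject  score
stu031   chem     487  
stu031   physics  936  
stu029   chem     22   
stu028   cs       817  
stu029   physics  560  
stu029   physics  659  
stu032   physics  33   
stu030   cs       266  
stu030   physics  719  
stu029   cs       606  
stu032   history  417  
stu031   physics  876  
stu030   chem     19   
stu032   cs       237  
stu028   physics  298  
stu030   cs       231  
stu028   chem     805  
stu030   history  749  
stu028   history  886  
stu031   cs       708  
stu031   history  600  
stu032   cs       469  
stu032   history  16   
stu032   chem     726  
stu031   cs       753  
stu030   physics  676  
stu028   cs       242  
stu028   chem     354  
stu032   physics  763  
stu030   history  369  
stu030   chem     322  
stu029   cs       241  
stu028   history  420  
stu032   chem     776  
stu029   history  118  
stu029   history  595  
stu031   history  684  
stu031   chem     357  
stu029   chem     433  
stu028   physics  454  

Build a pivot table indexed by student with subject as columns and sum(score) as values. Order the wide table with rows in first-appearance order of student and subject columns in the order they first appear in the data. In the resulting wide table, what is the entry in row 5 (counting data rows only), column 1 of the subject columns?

341

With rows in first-appearance order of student, row 5 is student=stu030. subject columns in first-appearance order: chem, physics, cs, history; column 1 is chem.
Long rows with student=stu030, subject=chem: 19 + 322 = 341.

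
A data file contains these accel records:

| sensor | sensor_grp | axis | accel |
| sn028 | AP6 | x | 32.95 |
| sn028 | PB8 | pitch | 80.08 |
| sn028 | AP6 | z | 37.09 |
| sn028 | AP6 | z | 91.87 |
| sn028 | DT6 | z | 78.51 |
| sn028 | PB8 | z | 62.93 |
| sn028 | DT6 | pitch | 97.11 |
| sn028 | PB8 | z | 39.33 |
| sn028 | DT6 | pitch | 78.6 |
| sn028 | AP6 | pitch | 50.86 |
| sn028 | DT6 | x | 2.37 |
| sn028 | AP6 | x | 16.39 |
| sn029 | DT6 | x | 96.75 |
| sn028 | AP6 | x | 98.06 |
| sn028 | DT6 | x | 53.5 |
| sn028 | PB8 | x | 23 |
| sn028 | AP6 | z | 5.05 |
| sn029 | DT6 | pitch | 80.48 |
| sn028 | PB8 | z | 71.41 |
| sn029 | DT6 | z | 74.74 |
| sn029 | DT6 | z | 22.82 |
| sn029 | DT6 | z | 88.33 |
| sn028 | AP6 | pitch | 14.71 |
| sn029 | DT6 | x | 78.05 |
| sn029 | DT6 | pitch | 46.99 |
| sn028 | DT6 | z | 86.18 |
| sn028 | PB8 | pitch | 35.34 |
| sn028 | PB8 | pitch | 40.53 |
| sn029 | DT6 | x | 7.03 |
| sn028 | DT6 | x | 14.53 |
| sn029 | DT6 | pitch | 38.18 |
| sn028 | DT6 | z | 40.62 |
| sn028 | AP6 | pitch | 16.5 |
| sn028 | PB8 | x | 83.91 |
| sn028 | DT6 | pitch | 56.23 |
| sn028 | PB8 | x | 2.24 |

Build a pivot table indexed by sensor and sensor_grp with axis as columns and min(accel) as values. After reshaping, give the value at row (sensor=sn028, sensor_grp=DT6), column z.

Rows with sensor=sn028, sensor_grp=DT6 and axis=z: accel values are 78.51, 86.18, 40.62.
min(78.51, 86.18, 40.62) = 40.62.

40.62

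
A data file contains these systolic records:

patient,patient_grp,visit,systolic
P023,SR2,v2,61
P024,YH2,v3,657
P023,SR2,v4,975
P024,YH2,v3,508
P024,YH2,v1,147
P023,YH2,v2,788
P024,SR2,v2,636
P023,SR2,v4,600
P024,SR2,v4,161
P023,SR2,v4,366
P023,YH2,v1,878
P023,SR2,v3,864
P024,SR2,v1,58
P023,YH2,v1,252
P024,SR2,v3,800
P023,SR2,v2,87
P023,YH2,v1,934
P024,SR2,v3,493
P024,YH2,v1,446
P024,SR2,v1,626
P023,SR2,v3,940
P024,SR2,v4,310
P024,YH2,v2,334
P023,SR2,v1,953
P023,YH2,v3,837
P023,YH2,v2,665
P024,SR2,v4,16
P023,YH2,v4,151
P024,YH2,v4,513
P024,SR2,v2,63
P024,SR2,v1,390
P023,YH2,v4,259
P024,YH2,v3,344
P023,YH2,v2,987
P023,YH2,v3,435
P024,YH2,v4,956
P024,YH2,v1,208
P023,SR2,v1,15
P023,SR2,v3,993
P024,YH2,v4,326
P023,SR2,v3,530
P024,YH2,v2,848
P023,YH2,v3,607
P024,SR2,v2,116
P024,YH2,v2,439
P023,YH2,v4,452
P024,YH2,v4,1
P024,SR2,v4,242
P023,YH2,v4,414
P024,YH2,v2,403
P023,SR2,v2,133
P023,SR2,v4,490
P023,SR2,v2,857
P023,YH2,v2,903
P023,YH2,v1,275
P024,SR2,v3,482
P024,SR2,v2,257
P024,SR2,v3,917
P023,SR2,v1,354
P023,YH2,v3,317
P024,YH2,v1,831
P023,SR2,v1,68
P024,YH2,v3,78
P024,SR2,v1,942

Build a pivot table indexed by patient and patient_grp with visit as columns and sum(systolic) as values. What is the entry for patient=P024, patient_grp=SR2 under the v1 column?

2016

Rows with patient=P024, patient_grp=SR2 and visit=v1: systolic values are 58, 626, 390, 942.
58 + 626 + 390 + 942 = 2016.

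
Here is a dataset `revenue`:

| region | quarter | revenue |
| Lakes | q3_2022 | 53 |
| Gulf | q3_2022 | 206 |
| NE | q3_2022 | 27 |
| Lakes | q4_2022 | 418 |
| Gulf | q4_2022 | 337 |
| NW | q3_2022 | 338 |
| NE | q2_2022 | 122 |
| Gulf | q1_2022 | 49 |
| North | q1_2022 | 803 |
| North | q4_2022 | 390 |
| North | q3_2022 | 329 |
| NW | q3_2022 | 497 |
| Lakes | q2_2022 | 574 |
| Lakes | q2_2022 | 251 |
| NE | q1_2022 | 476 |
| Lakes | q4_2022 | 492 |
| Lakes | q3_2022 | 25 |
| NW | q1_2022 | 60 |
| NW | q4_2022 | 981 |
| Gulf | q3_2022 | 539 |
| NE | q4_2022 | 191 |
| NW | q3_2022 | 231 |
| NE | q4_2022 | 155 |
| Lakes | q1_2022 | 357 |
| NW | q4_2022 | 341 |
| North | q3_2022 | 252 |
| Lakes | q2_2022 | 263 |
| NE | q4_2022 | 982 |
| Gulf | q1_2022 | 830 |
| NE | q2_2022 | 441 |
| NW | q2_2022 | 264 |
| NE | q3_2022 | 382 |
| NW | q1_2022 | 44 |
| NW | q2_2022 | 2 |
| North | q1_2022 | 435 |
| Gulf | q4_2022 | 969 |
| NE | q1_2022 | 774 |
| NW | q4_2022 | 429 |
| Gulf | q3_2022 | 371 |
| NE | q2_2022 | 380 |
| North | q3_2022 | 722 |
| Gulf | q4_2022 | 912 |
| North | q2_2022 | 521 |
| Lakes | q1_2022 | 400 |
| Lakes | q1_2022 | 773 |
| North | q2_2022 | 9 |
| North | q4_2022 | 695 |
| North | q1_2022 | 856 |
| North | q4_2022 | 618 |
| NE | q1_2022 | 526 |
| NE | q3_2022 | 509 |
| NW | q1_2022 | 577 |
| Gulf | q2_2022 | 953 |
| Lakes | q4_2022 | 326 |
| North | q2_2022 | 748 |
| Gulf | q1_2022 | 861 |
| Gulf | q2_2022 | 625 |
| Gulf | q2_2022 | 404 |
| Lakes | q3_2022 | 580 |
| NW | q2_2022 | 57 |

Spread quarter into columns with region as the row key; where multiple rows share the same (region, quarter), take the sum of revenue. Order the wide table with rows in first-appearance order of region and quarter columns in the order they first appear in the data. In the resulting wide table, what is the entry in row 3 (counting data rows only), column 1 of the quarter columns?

918

With rows in first-appearance order of region, row 3 is region=NE. quarter columns in first-appearance order: q3_2022, q4_2022, q2_2022, q1_2022; column 1 is q3_2022.
Long rows with region=NE, quarter=q3_2022: 27 + 382 + 509 = 918.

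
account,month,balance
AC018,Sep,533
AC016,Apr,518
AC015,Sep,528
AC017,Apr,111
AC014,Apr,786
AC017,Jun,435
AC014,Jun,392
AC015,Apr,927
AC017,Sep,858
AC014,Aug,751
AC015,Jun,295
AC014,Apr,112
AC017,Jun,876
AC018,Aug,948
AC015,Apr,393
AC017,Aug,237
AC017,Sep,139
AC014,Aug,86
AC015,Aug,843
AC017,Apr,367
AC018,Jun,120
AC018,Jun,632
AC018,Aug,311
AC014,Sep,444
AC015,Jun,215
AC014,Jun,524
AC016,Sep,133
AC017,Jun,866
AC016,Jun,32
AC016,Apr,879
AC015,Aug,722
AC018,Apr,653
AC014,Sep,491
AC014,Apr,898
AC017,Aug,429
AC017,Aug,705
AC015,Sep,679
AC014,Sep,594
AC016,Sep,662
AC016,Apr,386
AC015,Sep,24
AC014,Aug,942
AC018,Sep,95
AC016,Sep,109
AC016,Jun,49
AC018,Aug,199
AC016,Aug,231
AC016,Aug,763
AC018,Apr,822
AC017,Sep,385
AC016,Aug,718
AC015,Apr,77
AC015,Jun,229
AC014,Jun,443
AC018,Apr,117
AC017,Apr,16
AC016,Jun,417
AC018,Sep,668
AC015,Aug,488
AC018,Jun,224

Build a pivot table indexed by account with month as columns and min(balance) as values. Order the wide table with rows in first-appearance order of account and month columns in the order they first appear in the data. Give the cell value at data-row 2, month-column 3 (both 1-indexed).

With rows in first-appearance order of account, row 2 is account=AC016. month columns in first-appearance order: Sep, Apr, Jun, Aug; column 3 is Jun.
Long rows with account=AC016, month=Jun: min(32, 49, 417) = 32.

32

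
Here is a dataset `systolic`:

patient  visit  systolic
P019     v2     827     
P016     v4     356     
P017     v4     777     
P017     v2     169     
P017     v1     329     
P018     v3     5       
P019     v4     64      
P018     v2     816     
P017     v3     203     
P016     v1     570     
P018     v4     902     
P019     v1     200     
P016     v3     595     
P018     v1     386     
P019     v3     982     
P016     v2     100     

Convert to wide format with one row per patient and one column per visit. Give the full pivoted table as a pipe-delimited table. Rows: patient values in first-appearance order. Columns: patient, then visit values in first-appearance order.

Columns: patient plus the 4 distinct visit values (v2, v4, v1, v3).
For example, row P019 column v2 takes systolic=827 from the long row (P019, v2).

| patient | v2 | v4 | v1 | v3 |
| P019 | 827 | 64 | 200 | 982 |
| P016 | 100 | 356 | 570 | 595 |
| P017 | 169 | 777 | 329 | 203 |
| P018 | 816 | 902 | 386 | 5 |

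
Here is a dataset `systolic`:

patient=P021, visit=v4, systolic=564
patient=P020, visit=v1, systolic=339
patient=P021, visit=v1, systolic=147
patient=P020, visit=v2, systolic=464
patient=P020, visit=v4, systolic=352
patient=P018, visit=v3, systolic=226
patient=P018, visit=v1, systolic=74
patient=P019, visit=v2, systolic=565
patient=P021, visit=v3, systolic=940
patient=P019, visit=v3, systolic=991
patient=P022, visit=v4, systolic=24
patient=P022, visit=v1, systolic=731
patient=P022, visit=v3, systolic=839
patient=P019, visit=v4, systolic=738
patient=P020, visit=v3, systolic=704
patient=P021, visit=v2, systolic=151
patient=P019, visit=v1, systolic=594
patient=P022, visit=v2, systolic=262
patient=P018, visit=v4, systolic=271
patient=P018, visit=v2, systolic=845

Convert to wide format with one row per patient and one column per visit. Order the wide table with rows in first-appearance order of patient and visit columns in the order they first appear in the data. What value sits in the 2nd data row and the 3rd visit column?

464

With rows in first-appearance order of patient, row 2 is patient=P020. visit columns in first-appearance order: v4, v1, v2, v3; column 3 is v2.
Long rows with patient=P020, visit=v2: systolic = 464.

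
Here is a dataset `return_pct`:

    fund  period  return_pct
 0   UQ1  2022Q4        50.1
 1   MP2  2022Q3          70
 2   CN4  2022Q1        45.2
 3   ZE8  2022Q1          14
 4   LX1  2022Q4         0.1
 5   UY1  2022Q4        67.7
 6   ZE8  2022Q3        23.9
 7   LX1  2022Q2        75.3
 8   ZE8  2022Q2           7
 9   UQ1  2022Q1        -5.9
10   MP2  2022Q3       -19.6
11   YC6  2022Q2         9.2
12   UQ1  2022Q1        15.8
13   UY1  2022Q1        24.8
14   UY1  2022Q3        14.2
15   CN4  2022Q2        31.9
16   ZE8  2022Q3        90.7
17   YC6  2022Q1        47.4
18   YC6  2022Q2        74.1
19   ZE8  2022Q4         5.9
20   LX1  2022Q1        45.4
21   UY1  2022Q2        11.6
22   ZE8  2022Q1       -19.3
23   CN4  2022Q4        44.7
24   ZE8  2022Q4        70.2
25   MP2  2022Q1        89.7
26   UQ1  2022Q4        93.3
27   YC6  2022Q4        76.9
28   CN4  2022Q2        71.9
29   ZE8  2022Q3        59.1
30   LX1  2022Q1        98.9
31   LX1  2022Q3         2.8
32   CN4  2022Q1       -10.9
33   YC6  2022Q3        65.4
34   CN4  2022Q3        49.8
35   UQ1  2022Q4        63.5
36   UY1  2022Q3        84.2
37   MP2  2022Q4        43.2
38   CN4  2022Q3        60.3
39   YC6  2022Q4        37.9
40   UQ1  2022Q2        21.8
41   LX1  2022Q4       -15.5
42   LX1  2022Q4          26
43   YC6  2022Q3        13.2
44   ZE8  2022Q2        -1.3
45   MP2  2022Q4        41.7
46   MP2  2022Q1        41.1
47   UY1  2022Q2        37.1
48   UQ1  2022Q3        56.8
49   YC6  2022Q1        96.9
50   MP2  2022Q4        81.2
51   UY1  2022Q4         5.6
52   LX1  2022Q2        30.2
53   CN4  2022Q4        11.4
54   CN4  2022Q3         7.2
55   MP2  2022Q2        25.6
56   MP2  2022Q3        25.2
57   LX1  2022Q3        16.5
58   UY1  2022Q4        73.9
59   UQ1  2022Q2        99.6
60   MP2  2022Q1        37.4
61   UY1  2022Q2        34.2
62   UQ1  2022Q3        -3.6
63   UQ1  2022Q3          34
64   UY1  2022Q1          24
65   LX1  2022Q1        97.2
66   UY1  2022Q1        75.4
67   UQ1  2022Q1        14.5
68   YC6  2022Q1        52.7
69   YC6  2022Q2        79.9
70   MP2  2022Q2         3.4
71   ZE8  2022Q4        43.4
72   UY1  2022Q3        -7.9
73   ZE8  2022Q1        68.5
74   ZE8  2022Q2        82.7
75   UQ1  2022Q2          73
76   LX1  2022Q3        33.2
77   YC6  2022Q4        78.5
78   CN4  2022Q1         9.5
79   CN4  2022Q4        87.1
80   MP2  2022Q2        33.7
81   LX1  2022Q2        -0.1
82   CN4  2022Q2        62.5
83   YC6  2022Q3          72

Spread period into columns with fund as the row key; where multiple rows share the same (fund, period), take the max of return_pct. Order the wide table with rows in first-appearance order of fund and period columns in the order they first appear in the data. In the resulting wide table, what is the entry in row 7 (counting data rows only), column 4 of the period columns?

79.9

With rows in first-appearance order of fund, row 7 is fund=YC6. period columns in first-appearance order: 2022Q4, 2022Q3, 2022Q1, 2022Q2; column 4 is 2022Q2.
Long rows with fund=YC6, period=2022Q2: max(9.2, 74.1, 79.9) = 79.9.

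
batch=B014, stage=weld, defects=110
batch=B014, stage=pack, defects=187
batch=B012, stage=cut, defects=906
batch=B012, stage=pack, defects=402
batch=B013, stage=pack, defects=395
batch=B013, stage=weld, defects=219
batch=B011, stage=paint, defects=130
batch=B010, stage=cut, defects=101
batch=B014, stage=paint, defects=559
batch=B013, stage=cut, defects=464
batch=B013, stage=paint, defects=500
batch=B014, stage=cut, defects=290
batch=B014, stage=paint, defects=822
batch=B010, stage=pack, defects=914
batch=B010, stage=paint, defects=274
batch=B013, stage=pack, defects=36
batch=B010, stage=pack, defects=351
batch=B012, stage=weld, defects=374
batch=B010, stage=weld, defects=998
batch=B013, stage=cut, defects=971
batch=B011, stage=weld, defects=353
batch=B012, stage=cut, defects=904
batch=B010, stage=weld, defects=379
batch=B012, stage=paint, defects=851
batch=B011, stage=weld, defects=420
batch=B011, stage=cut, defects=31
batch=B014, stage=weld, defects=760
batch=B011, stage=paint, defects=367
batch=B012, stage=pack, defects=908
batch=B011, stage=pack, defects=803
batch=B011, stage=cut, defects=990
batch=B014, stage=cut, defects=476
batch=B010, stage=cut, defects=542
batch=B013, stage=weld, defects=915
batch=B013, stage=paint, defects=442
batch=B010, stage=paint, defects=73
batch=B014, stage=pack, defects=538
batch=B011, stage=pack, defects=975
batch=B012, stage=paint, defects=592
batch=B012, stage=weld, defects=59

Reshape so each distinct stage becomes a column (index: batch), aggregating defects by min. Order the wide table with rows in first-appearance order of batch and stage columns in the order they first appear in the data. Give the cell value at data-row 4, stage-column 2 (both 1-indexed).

803

With rows in first-appearance order of batch, row 4 is batch=B011. stage columns in first-appearance order: weld, pack, cut, paint; column 2 is pack.
Long rows with batch=B011, stage=pack: min(803, 975) = 803.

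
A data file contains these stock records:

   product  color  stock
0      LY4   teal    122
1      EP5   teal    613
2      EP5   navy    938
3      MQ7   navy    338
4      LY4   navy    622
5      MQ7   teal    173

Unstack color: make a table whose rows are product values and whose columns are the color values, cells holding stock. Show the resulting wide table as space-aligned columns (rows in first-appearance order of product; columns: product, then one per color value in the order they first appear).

product  teal  navy
LY4      122   622 
EP5      613   938 
MQ7      173   338 

Columns: product plus the 2 distinct color values (teal, navy).
For example, row LY4 column teal takes stock=122 from the long row (LY4, teal).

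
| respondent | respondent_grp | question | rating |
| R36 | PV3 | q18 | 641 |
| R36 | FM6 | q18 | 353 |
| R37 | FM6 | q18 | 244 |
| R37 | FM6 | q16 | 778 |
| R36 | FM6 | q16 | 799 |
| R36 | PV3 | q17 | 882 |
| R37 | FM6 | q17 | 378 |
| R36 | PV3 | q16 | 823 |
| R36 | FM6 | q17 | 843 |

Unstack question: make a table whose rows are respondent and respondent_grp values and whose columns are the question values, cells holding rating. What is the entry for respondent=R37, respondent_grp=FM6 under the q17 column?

378

Wide layout: rows indexed by respondent and respondent_grp, columns are the 3 distinct question values (q18, q16, q17).
Cell (respondent=R37, respondent_grp=FM6, question=q17) draws from the long row where respondent=R37, respondent_grp=FM6 and question=q17, which has rating=378.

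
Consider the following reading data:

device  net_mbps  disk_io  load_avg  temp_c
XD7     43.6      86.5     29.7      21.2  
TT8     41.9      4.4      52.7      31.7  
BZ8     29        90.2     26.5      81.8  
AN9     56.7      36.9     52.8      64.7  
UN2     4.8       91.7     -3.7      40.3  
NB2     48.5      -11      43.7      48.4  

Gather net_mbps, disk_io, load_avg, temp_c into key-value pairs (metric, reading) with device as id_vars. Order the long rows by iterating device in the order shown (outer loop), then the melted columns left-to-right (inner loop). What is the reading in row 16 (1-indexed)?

64.7

24 rows total (6 × 4). Row 16: index ⌊(16-1)/4⌋ = 3 into device → AN9; (16-1) mod 4 = 3 into the melted columns → temp_c.
So row 16 is (AN9, temp_c, 64.7); reading = 64.7.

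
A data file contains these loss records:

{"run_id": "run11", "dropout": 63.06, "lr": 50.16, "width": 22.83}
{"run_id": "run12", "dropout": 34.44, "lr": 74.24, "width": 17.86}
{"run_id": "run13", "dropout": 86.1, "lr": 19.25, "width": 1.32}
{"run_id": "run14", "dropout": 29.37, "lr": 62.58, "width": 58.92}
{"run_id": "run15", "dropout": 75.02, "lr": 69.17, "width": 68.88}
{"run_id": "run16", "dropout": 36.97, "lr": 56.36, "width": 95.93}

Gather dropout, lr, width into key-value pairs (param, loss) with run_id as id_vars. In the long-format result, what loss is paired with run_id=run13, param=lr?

Unpivoting turns each (run_id, wide-column) pair into one long row.
The wide cell at row run13, column lr holds 19.25, so the long row (run13, lr) has loss=19.25.

19.25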